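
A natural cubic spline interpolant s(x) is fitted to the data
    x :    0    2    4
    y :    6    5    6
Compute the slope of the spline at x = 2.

0

Let σ_i = s''(x_i). Step sizes h_i = 2, 2; slopes of the chords Δ_i = (y_(i+1) - y_i)/h_i = -1/2, 1/2.
  2·σ_0 + 8·σ_1 + 2·σ_2 = 6(Δ_1 - Δ_0) = 6
Natural end conditions: σ_0 = σ_2 = 0.
Solving: σ_0 = 0, σ_1 = 3/4, σ_2 = 0.
On [2, 4], s'(x) = b_1 + 2c_1·(x - 2) + 3d_1·(x - 2)² with b_1 = Δ_1 - h_1(2σ_1 + σ_2)/6 = 0, c_1 = σ_1/2 = 3/8, d_1 = (σ_2 - σ_1)/(6h_1) = -1/16. So s'(2) = 0.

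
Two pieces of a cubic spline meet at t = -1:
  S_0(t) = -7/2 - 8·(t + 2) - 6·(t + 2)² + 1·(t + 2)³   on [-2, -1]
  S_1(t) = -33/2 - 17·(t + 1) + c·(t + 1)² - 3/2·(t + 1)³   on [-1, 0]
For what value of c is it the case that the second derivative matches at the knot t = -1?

-3

S_0''(t) = -12 + 6·(t + 2), so S_0''(-1) = -6. On the right, S_1''(-1) = 2c, so c = -3.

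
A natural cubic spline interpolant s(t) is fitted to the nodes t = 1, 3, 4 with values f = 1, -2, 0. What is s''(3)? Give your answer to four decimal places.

3.5000

Write M_i for s''(x_i). With h_i = 2, 1 and divided differences Δ_i = -3/2, 2, the continuity of s' gives the tridiagonal system
  2·M_0 + 6·M_1 + 1·M_2 = 6(Δ_1 - Δ_0) = 21
Natural end conditions: M_0 = M_2 = 0.
Solving: M_0 = 0, M_1 = 7/2, M_2 = 0.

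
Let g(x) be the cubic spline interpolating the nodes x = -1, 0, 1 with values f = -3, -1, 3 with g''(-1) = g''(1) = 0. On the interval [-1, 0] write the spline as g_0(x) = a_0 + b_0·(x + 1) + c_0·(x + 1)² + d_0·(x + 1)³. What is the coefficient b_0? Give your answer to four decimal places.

With σ_i denoting the second derivative at x_i, h_i = 1, 1, and Δ_i = (y_(i+1) − y_i)/h_i = 2, 4:
  1·σ_0 + 4·σ_1 + 1·σ_2 = 6(Δ_1 - Δ_0) = 12
Natural end conditions: σ_0 = σ_2 = 0.
Solving: σ_0 = 0, σ_1 = 3, σ_2 = 0.
On [-1, 0], with g_0(x) = a_0 + b_0·(x + 1) + c_0·(x + 1)² + d_0·(x + 1)³: c_0 = σ_0/2 = 0, d_0 = (σ_1 - σ_0)/(6h_0) = 1/2, b_0 = Δ_0 - h_0(2σ_0 + σ_1)/6 = 3/2.

1.5000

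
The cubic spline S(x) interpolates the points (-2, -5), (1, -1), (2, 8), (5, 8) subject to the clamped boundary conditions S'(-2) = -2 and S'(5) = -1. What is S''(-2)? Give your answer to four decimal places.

With M_i denoting the second derivative at x_i, h_i = 3, 1, 3, and Δ_i = (y_(i+1) − y_i)/h_i = 4/3, 9, 0:
  3·M_0 + 8·M_1 + 1·M_2 = 6(Δ_1 - Δ_0) = 46
  1·M_1 + 8·M_2 + 3·M_3 = 6(Δ_2 - Δ_1) = -54
Clamped end conditions give two more equations: 2h_0·M_0 + h_0·M_1 = 6(Δ_0 - S'(-2)) = 20 and h_2·M_2 + 2h_2·M_3 = 6(S'(5) - Δ_2) = -6.
Solving the tridiagonal system: M_0 = -4/33, M_1 = 76/11, M_2 = -98/11, M_3 = 38/11.

-0.1212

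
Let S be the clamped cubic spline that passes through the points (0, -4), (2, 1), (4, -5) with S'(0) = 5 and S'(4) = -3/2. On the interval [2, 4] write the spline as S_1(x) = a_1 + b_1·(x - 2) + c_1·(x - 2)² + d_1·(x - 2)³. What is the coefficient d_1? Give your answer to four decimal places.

With m_i denoting the second derivative at x_i, h_i = 2, 2, and Δ_i = (y_(i+1) − y_i)/h_i = 5/2, -3:
  2·m_0 + 8·m_1 + 2·m_2 = 6(Δ_1 - Δ_0) = -33
Clamped end conditions give two more equations: 2h_0·m_0 + h_0·m_1 = 6(Δ_0 - S'(0)) = -15 and h_1·m_1 + 2h_1·m_2 = 6(S'(4) - Δ_1) = 9.
Forward elimination and back-substitution give m_0 = -5/4, m_1 = -5, m_2 = 19/4.
On [2, 4], with S_1(x) = a_1 + b_1·(x - 2) + c_1·(x - 2)² + d_1·(x - 2)³: c_1 = m_1/2 = -5/2, d_1 = (m_2 - m_1)/(6h_1) = 13/16, b_1 = Δ_1 - h_1(2m_1 + m_2)/6 = -5/4.

0.8125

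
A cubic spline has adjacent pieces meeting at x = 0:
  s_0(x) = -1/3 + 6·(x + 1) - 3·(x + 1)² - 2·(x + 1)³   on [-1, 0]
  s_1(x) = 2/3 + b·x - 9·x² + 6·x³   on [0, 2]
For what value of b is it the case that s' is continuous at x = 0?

-6

s_0'(x) = 6 - 6·(x + 1) - 6·(x + 1)², so s_0'(0) = -6. On the right, s_1'(0) = b, so b = -6.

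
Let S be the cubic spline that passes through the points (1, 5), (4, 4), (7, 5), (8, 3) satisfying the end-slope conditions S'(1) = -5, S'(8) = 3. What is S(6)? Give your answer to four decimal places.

With M_i denoting the second derivative at x_i, h_i = 3, 3, 1, and Δ_i = (y_(i+1) − y_i)/h_i = -1/3, 1/3, -2:
  3·M_0 + 12·M_1 + 3·M_2 = 6(Δ_1 - Δ_0) = 4
  3·M_1 + 8·M_2 + 1·M_3 = 6(Δ_2 - Δ_1) = -14
Clamped end conditions give two more equations: 2h_0·M_0 + h_0·M_1 = 6(Δ_0 - S'(1)) = 28 and h_2·M_2 + 2h_2·M_3 = 6(S'(8) - Δ_2) = 30.
Solving the tridiagonal system: M_0 = 142/31, M_1 = 16/93, M_2 = -122/31, M_3 = 526/31.
On [4, 7], S(t) = 4 + 66/31·(t - 4) + 8/93·(t - 4)² - 191/837·(t - 4)³.
With (t - 4) = 2: S(6) = 5672/837.

6.7766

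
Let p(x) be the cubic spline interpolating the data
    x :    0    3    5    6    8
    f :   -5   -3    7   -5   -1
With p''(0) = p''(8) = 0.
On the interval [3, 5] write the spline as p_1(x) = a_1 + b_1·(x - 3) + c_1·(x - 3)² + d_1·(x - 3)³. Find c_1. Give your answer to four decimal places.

Put M_i = p'' at the i-th knot. Here h = (3, 2, 1, 2) and Δ = (2/3, 5, -12, 2), so the interior equations h_(i-1)·M_(i-1) + 2(h_(i-1)+h_i)·M_i + h_i·M_(i+1) = 6(Δ_i − Δ_(i-1)) read
  3·M_0 + 10·M_1 + 2·M_2 = 6(Δ_1 - Δ_0) = 26
  2·M_1 + 6·M_2 + 1·M_3 = 6(Δ_2 - Δ_1) = -102
  1·M_2 + 6·M_3 + 2·M_4 = 6(Δ_3 - Δ_2) = 84
Natural end conditions: M_0 = M_4 = 0.
Solving: M_0 = 0, M_1 = 1151/163, M_2 = -3636/163, M_3 = 2888/163, M_4 = 0.
On [3, 5], with p_1(x) = a_1 + b_1·(x - 3) + c_1·(x - 3)² + d_1·(x - 3)³: c_1 = M_1/2 = 1151/326, d_1 = (M_2 - M_1)/(6h_1) = -4787/1956, b_1 = Δ_1 - h_1(2M_1 + M_2)/6 = 3779/489.

3.5307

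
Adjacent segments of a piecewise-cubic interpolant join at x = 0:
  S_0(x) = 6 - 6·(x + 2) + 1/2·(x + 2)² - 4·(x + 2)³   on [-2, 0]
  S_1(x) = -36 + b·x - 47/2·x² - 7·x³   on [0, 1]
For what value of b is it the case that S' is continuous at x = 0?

-52

S_0'(x) = -6 + 1·(x + 2) - 12·(x + 2)², so S_0'(0) = -52. On the right, S_1'(0) = b, so b = -52.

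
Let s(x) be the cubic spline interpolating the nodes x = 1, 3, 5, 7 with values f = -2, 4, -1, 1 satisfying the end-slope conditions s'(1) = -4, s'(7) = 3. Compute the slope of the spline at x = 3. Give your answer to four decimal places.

With M_i denoting the second derivative at x_i, h_i = 2, 2, 2, and Δ_i = (y_(i+1) − y_i)/h_i = 3, -5/2, 1:
  2·M_0 + 8·M_1 + 2·M_2 = 6(Δ_1 - Δ_0) = -33
  2·M_1 + 8·M_2 + 2·M_3 = 6(Δ_2 - Δ_1) = 21
Clamped end conditions give two more equations: 2h_0·M_0 + h_0·M_1 = 6(Δ_0 - s'(1)) = 42 and h_2·M_2 + 2h_2·M_3 = 6(s'(7) - Δ_2) = 12.
Solving the tridiagonal system: M_0 = 451/30, M_1 = -136/15, M_2 = 71/15, M_3 = 19/30.
On [3, 5], s'(x) = b_1 + 2c_1·(x - 3) + 3d_1·(x - 3)² with b_1 = Δ_1 - h_1(2M_1 + M_2)/6 = 59/30, c_1 = M_1/2 = -68/15, d_1 = (M_2 - M_1)/(6h_1) = 23/20. So s'(3) = 59/30.

1.9667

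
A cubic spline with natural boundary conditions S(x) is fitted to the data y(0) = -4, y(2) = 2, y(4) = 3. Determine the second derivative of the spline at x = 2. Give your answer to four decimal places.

-1.8750

Put M_i = S'' at the i-th knot. Here h = (2, 2) and Δ = (3, 1/2), so the interior equations h_(i-1)·M_(i-1) + 2(h_(i-1)+h_i)·M_i + h_i·M_(i+1) = 6(Δ_i − Δ_(i-1)) read
  2·M_0 + 8·M_1 + 2·M_2 = 6(Δ_1 - Δ_0) = -15
Natural end conditions: M_0 = M_2 = 0.
Forward elimination and back-substitution give M_0 = 0, M_1 = -15/8, M_2 = 0.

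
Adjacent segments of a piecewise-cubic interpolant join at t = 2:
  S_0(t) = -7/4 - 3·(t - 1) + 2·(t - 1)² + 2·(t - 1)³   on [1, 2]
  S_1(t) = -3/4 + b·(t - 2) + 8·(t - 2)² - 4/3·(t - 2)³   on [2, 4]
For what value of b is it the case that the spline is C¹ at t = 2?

S_0'(t) = -3 + 4·(t - 1) + 6·(t - 1)², so S_0'(2) = 7. On the right, S_1'(2) = b, so b = 7.

7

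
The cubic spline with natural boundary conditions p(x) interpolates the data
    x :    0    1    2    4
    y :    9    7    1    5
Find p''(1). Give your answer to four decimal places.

With M_i denoting the second derivative at x_i, h_i = 1, 1, 2, and Δ_i = (y_(i+1) − y_i)/h_i = -2, -6, 2:
  1·M_0 + 4·M_1 + 1·M_2 = 6(Δ_1 - Δ_0) = -24
  1·M_1 + 6·M_2 + 2·M_3 = 6(Δ_2 - Δ_1) = 48
Natural end conditions: M_0 = M_3 = 0.
Solving the tridiagonal system: M_0 = 0, M_1 = -192/23, M_2 = 216/23, M_3 = 0.

-8.3478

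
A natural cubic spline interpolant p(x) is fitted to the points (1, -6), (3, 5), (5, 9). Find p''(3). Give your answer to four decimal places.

-2.6250

Put M_i = p'' at the i-th knot. Here h = (2, 2) and Δ = (11/2, 2), so the interior equations h_(i-1)·M_(i-1) + 2(h_(i-1)+h_i)·M_i + h_i·M_(i+1) = 6(Δ_i − Δ_(i-1)) read
  2·M_0 + 8·M_1 + 2·M_2 = 6(Δ_1 - Δ_0) = -21
Natural end conditions: M_0 = M_2 = 0.
Forward elimination and back-substitution give M_0 = 0, M_1 = -21/8, M_2 = 0.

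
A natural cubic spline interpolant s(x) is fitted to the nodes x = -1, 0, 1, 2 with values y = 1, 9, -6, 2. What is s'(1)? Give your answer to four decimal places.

-7.3333

With σ_i denoting the second derivative at x_i, h_i = 1, 1, 1, and Δ_i = (y_(i+1) − y_i)/h_i = 8, -15, 8:
  1·σ_0 + 4·σ_1 + 1·σ_2 = 6(Δ_1 - Δ_0) = -138
  1·σ_1 + 4·σ_2 + 1·σ_3 = 6(Δ_2 - Δ_1) = 138
Natural end conditions: σ_0 = σ_3 = 0.
Hence σ_0 = 0, σ_1 = -46, σ_2 = 46, σ_3 = 0.
On [1, 2], s'(x) = b_2 + 2c_2·(x - 1) + 3d_2·(x - 1)² with b_2 = Δ_2 - h_2(2σ_2 + σ_3)/6 = -22/3, c_2 = σ_2/2 = 23, d_2 = (σ_3 - σ_2)/(6h_2) = -23/3. So s'(1) = -22/3.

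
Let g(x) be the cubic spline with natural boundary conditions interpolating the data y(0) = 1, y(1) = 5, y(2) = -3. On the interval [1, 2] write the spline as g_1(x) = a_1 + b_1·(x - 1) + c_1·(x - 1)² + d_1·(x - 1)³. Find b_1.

With M_i denoting the second derivative at x_i, h_i = 1, 1, and Δ_i = (y_(i+1) − y_i)/h_i = 4, -8:
  1·M_0 + 4·M_1 + 1·M_2 = 6(Δ_1 - Δ_0) = -72
Natural end conditions: M_0 = M_2 = 0.
Hence M_0 = 0, M_1 = -18, M_2 = 0.
On [1, 2], with g_1(x) = a_1 + b_1·(x - 1) + c_1·(x - 1)² + d_1·(x - 1)³: c_1 = M_1/2 = -9, d_1 = (M_2 - M_1)/(6h_1) = 3, b_1 = Δ_1 - h_1(2M_1 + M_2)/6 = -2.

-2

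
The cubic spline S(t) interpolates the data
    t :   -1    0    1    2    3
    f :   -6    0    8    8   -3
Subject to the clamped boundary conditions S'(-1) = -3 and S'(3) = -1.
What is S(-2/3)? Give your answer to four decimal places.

-5.6124

With σ_i denoting the second derivative at x_i, h_i = 1, 1, 1, 1, and Δ_i = (y_(i+1) − y_i)/h_i = 6, 8, 0, -11:
  1·σ_0 + 4·σ_1 + 1·σ_2 = 6(Δ_1 - Δ_0) = 12
  1·σ_1 + 4·σ_2 + 1·σ_3 = 6(Δ_2 - Δ_1) = -48
  1·σ_2 + 4·σ_3 + 1·σ_4 = 6(Δ_3 - Δ_2) = -66
Clamped end conditions give two more equations: 2h_0·σ_0 + h_0·σ_1 = 6(Δ_0 - S'(-1)) = 54 and h_3·σ_3 + 2h_3·σ_4 = 6(S'(3) - Δ_3) = 60.
Forward elimination and back-substitution give σ_0 = 797/28, σ_1 = -41/14, σ_2 = -19/4, σ_3 = -365/14, σ_4 = 1205/28.
On [-1, 0], S(t) = -6 - 3·(t + 1) + 797/56·(t + 1)² - 293/56·(t + 1)³.
With (t + 1) = 1/3: S(-2/3) = -4243/756.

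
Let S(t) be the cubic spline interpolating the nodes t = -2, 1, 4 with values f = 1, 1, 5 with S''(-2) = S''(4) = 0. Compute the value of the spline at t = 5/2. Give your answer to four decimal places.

Put M_i = S'' at the i-th knot. Here h = (3, 3) and Δ = (0, 4/3), so the interior equations h_(i-1)·M_(i-1) + 2(h_(i-1)+h_i)·M_i + h_i·M_(i+1) = 6(Δ_i − Δ_(i-1)) read
  3·M_0 + 12·M_1 + 3·M_2 = 6(Δ_1 - Δ_0) = 8
Natural end conditions: M_0 = M_2 = 0.
Solving the tridiagonal system: M_0 = 0, M_1 = 2/3, M_2 = 0.
On [1, 4], S(t) = 1 + 2/3·(t - 1) + 1/3·(t - 1)² - 1/27·(t - 1)³.
With (t - 1) = 3/2: S(5/2) = 21/8.

2.6250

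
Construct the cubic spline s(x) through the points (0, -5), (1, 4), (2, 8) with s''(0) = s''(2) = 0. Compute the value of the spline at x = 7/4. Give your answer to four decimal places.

7.2930

Write m_i for s''(x_i). With h_i = 1, 1 and divided differences Δ_i = 9, 4, the continuity of s' gives the tridiagonal system
  1·m_0 + 4·m_1 + 1·m_2 = 6(Δ_1 - Δ_0) = -30
Natural end conditions: m_0 = m_2 = 0.
Solving the tridiagonal system: m_0 = 0, m_1 = -15/2, m_2 = 0.
On [1, 2], s(x) = 4 + 13/2·(x - 1) - 15/4·(x - 1)² + 5/4·(x - 1)³.
With (x - 1) = 3/4: s(7/4) = 1867/256.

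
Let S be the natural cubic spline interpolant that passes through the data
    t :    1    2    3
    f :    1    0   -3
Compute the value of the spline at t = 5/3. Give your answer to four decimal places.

0.5185

With m_i denoting the second derivative at x_i, h_i = 1, 1, and Δ_i = (y_(i+1) − y_i)/h_i = -1, -3:
  1·m_0 + 4·m_1 + 1·m_2 = 6(Δ_1 - Δ_0) = -12
Natural end conditions: m_0 = m_2 = 0.
Solving the tridiagonal system: m_0 = 0, m_1 = -3, m_2 = 0.
On [1, 2], S(t) = 1 - 1/2·(t - 1) + 0·(t - 1)² - 1/2·(t - 1)³.
With (t - 1) = 2/3: S(5/3) = 14/27.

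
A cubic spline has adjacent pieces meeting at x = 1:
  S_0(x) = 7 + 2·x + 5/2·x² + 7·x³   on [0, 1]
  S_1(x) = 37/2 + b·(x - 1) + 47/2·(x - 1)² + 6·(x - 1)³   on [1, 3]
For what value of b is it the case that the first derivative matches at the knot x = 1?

28

S_0'(x) = 2 + 5·x + 21·x², so S_0'(1) = 28. On the right, S_1'(1) = b, so b = 28.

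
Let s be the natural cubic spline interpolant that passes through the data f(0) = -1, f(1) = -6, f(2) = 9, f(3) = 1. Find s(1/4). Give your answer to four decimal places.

-3.8594

Put M_i = s'' at the i-th knot. Here h = (1, 1, 1) and Δ = (-5, 15, -8), so the interior equations h_(i-1)·M_(i-1) + 2(h_(i-1)+h_i)·M_i + h_i·M_(i+1) = 6(Δ_i − Δ_(i-1)) read
  1·M_0 + 4·M_1 + 1·M_2 = 6(Δ_1 - Δ_0) = 120
  1·M_1 + 4·M_2 + 1·M_3 = 6(Δ_2 - Δ_1) = -138
Natural end conditions: M_0 = M_3 = 0.
Forward elimination and back-substitution give M_0 = 0, M_1 = 206/5, M_2 = -224/5, M_3 = 0.
On [0, 1], s(x) = -1 - 178/15·x + 0·x² + 103/15·x³.
With x = 1/4: s(1/4) = -247/64.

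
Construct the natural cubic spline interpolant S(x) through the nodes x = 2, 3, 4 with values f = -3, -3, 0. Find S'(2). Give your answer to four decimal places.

With σ_i denoting the second derivative at x_i, h_i = 1, 1, and Δ_i = (y_(i+1) − y_i)/h_i = 0, 3:
  1·σ_0 + 4·σ_1 + 1·σ_2 = 6(Δ_1 - Δ_0) = 18
Natural end conditions: σ_0 = σ_2 = 0.
Hence σ_0 = 0, σ_1 = 9/2, σ_2 = 0.
On [2, 3], S'(x) = b_0 + 2c_0·(x - 2) + 3d_0·(x - 2)² with b_0 = Δ_0 - h_0(2σ_0 + σ_1)/6 = -3/4, c_0 = σ_0/2 = 0, d_0 = (σ_1 - σ_0)/(6h_0) = 3/4. So S'(2) = -3/4.

-0.7500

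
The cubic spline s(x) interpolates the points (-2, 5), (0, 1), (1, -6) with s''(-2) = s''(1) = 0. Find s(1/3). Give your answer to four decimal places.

Let σ_i = s''(x_i). Step sizes h_i = 2, 1; slopes of the chords Δ_i = (y_(i+1) - y_i)/h_i = -2, -7.
  2·σ_0 + 6·σ_1 + 1·σ_2 = 6(Δ_1 - Δ_0) = -30
Natural end conditions: σ_0 = σ_2 = 0.
Hence σ_0 = 0, σ_1 = -5, σ_2 = 0.
On [0, 1], s(x) = 1 - 16/3·x - 5/2·x² + 5/6·x³.
With x = 1/3: s(1/3) = -83/81.

-1.0247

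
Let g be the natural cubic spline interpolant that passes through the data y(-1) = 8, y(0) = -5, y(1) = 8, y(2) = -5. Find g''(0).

52

With M_i denoting the second derivative at x_i, h_i = 1, 1, 1, and Δ_i = (y_(i+1) − y_i)/h_i = -13, 13, -13:
  1·M_0 + 4·M_1 + 1·M_2 = 6(Δ_1 - Δ_0) = 156
  1·M_1 + 4·M_2 + 1·M_3 = 6(Δ_2 - Δ_1) = -156
Natural end conditions: M_0 = M_3 = 0.
Solving: M_0 = 0, M_1 = 52, M_2 = -52, M_3 = 0.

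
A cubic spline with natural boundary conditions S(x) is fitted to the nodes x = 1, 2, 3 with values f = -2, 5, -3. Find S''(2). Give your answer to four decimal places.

-22.5000

Write σ_i for S''(x_i). With h_i = 1, 1 and divided differences Δ_i = 7, -8, the continuity of S' gives the tridiagonal system
  1·σ_0 + 4·σ_1 + 1·σ_2 = 6(Δ_1 - Δ_0) = -90
Natural end conditions: σ_0 = σ_2 = 0.
Hence σ_0 = 0, σ_1 = -45/2, σ_2 = 0.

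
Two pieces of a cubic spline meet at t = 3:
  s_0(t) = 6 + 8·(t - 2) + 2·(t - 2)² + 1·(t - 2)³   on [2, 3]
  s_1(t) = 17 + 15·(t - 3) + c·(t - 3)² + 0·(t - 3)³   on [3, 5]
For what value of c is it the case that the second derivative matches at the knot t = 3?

s_0''(t) = 4 + 6·(t - 2), so s_0''(3) = 10. On the right, s_1''(3) = 2c, so c = 5.

5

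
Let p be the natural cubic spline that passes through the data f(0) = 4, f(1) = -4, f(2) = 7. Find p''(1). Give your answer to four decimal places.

Put M_i = p'' at the i-th knot. Here h = (1, 1) and Δ = (-8, 11), so the interior equations h_(i-1)·M_(i-1) + 2(h_(i-1)+h_i)·M_i + h_i·M_(i+1) = 6(Δ_i − Δ_(i-1)) read
  1·M_0 + 4·M_1 + 1·M_2 = 6(Δ_1 - Δ_0) = 114
Natural end conditions: M_0 = M_2 = 0.
Forward elimination and back-substitution give M_0 = 0, M_1 = 57/2, M_2 = 0.

28.5000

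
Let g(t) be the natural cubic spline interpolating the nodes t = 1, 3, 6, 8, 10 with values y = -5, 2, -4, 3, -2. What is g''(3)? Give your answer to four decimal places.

Write σ_i for g''(x_i). With h_i = 2, 3, 2, 2 and divided differences Δ_i = 7/2, -2, 7/2, -5/2, the continuity of g' gives the tridiagonal system
  2·σ_0 + 10·σ_1 + 3·σ_2 = 6(Δ_1 - Δ_0) = -33
  3·σ_1 + 10·σ_2 + 2·σ_3 = 6(Δ_2 - Δ_1) = 33
  2·σ_2 + 8·σ_3 + 2·σ_4 = 6(Δ_3 - Δ_2) = -36
Natural end conditions: σ_0 = σ_4 = 0.
Solving: σ_0 = 0, σ_1 = -879/172, σ_2 = 519/86, σ_3 = -2067/344, σ_4 = 0.

-5.1105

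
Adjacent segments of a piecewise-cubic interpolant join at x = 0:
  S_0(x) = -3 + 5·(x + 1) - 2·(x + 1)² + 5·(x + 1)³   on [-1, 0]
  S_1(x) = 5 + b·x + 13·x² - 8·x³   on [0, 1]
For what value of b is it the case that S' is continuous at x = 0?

S_0'(x) = 5 - 4·(x + 1) + 15·(x + 1)², so S_0'(0) = 16. On the right, S_1'(0) = b, so b = 16.

16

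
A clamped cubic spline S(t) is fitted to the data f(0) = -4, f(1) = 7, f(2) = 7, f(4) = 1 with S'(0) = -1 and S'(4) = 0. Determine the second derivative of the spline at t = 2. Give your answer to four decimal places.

0.4545

Let m_i = S''(x_i). Step sizes h_i = 1, 1, 2; slopes of the chords Δ_i = (y_(i+1) - y_i)/h_i = 11, 0, -3.
  1·m_0 + 4·m_1 + 1·m_2 = 6(Δ_1 - Δ_0) = -66
  1·m_1 + 6·m_2 + 2·m_3 = 6(Δ_2 - Δ_1) = -18
Clamped end conditions give two more equations: 2h_0·m_0 + h_0·m_1 = 6(Δ_0 - S'(0)) = 72 and h_2·m_2 + 2h_2·m_3 = 6(S'(4) - Δ_2) = 18.
Solving the tridiagonal system: m_0 = 557/11, m_1 = -322/11, m_2 = 5/11, m_3 = 47/11.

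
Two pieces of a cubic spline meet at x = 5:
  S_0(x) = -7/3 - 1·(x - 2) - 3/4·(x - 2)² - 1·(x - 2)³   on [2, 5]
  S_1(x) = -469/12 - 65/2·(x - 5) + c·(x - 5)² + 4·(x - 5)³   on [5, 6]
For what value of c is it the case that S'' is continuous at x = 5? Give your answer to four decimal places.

-9.7500

S_0''(x) = -3/2 - 6·(x - 2), so S_0''(5) = -39/2. On the right, S_1''(5) = 2c, so c = -39/4.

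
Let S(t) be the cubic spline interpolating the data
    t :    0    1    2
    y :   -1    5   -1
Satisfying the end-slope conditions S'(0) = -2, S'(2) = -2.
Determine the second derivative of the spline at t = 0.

With M_i denoting the second derivative at x_i, h_i = 1, 1, and Δ_i = (y_(i+1) − y_i)/h_i = 6, -6:
  1·M_0 + 4·M_1 + 1·M_2 = 6(Δ_1 - Δ_0) = -72
Clamped end conditions give two more equations: 2h_0·M_0 + h_0·M_1 = 6(Δ_0 - S'(0)) = 48 and h_1·M_1 + 2h_1·M_2 = 6(S'(2) - Δ_1) = 24.
Forward elimination and back-substitution give M_0 = 42, M_1 = -36, M_2 = 30.

42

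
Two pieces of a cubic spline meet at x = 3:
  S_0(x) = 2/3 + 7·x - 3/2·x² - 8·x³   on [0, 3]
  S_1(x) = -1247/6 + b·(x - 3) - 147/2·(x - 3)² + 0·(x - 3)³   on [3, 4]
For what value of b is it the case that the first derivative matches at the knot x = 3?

S_0'(x) = 7 - 3·x - 24·x², so S_0'(3) = -218. On the right, S_1'(3) = b, so b = -218.

-218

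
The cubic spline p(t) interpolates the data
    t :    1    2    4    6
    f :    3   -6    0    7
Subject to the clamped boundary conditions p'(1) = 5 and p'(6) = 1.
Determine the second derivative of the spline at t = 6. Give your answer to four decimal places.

-1.2826

Let M_i = p''(x_i). Step sizes h_i = 1, 2, 2; slopes of the chords Δ_i = (y_(i+1) - y_i)/h_i = -9, 3, 7/2.
  1·M_0 + 6·M_1 + 2·M_2 = 6(Δ_1 - Δ_0) = 72
  2·M_1 + 8·M_2 + 2·M_3 = 6(Δ_2 - Δ_1) = 3
Clamped end conditions give two more equations: 2h_0·M_0 + h_0·M_1 = 6(Δ_0 - p'(1)) = -84 and h_2·M_2 + 2h_2·M_3 = 6(p'(6) - Δ_2) = -15.
Solving the tridiagonal system: M_0 = -1225/23, M_1 = 518/23, M_2 = -227/46, M_3 = -59/46.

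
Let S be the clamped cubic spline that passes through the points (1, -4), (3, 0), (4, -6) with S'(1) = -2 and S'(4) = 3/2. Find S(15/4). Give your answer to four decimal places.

With M_i denoting the second derivative at x_i, h_i = 2, 1, and Δ_i = (y_(i+1) − y_i)/h_i = 2, -6:
  2·M_0 + 6·M_1 + 1·M_2 = 6(Δ_1 - Δ_0) = -48
Clamped end conditions give two more equations: 2h_0·M_0 + h_0·M_1 = 6(Δ_0 - S'(1)) = 24 and h_1·M_1 + 2h_1·M_2 = 6(S'(4) - Δ_1) = 45.
Forward elimination and back-substitution give M_0 = 91/6, M_1 = -55/3, M_2 = 95/3.
On [3, 4], S(x) = 0 - 31/6·(x - 3) - 55/6·(x - 3)² + 25/3·(x - 3)³.
With (x - 3) = 3/4: S(15/4) = -353/64.

-5.5156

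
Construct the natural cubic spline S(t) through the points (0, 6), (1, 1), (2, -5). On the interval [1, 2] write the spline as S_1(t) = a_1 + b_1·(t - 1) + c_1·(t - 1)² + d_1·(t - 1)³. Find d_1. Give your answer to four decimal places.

0.2500

Put m_i = S'' at the i-th knot. Here h = (1, 1) and Δ = (-5, -6), so the interior equations h_(i-1)·m_(i-1) + 2(h_(i-1)+h_i)·m_i + h_i·m_(i+1) = 6(Δ_i − Δ_(i-1)) read
  1·m_0 + 4·m_1 + 1·m_2 = 6(Δ_1 - Δ_0) = -6
Natural end conditions: m_0 = m_2 = 0.
Forward elimination and back-substitution give m_0 = 0, m_1 = -3/2, m_2 = 0.
On [1, 2], with S_1(t) = a_1 + b_1·(t - 1) + c_1·(t - 1)² + d_1·(t - 1)³: c_1 = m_1/2 = -3/4, d_1 = (m_2 - m_1)/(6h_1) = 1/4, b_1 = Δ_1 - h_1(2m_1 + m_2)/6 = -11/2.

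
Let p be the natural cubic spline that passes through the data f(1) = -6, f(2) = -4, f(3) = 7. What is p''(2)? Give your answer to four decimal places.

Write m_i for p''(x_i). With h_i = 1, 1 and divided differences Δ_i = 2, 11, the continuity of p' gives the tridiagonal system
  1·m_0 + 4·m_1 + 1·m_2 = 6(Δ_1 - Δ_0) = 54
Natural end conditions: m_0 = m_2 = 0.
Hence m_0 = 0, m_1 = 27/2, m_2 = 0.

13.5000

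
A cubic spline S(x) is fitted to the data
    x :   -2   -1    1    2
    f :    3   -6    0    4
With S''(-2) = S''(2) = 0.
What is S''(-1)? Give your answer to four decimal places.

Let M_i = S''(x_i). Step sizes h_i = 1, 2, 1; slopes of the chords Δ_i = (y_(i+1) - y_i)/h_i = -9, 3, 4.
  1·M_0 + 6·M_1 + 2·M_2 = 6(Δ_1 - Δ_0) = 72
  2·M_1 + 6·M_2 + 1·M_3 = 6(Δ_2 - Δ_1) = 6
Natural end conditions: M_0 = M_3 = 0.
Solving the tridiagonal system: M_0 = 0, M_1 = 105/8, M_2 = -27/8, M_3 = 0.

13.1250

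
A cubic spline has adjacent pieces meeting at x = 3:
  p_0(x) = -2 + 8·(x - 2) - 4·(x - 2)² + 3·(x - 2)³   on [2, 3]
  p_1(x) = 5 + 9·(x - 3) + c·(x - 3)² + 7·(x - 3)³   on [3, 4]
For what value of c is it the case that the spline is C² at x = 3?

5

p_0''(x) = -8 + 18·(x - 2), so p_0''(3) = 10. On the right, p_1''(3) = 2c, so c = 5.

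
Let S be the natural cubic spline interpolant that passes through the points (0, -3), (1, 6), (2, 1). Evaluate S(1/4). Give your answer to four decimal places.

Let M_i = S''(x_i). Step sizes h_i = 1, 1; slopes of the chords Δ_i = (y_(i+1) - y_i)/h_i = 9, -5.
  1·M_0 + 4·M_1 + 1·M_2 = 6(Δ_1 - Δ_0) = -84
Natural end conditions: M_0 = M_2 = 0.
Solving the tridiagonal system: M_0 = 0, M_1 = -21, M_2 = 0.
On [0, 1], S(t) = -3 + 25/2·t + 0·t² - 7/2·t³.
With t = 1/4: S(1/4) = 9/128.

0.0703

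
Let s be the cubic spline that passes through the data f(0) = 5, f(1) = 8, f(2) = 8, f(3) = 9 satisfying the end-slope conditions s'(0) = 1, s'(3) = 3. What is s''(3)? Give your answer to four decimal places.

4.9333

Put M_i = s'' at the i-th knot. Here h = (1, 1, 1) and Δ = (3, 0, 1), so the interior equations h_(i-1)·M_(i-1) + 2(h_(i-1)+h_i)·M_i + h_i·M_(i+1) = 6(Δ_i − Δ_(i-1)) read
  1·M_0 + 4·M_1 + 1·M_2 = 6(Δ_1 - Δ_0) = -18
  1·M_1 + 4·M_2 + 1·M_3 = 6(Δ_2 - Δ_1) = 6
Clamped end conditions give two more equations: 2h_0·M_0 + h_0·M_1 = 6(Δ_0 - s'(0)) = 12 and h_2·M_2 + 2h_2·M_3 = 6(s'(3) - Δ_2) = 12.
Hence M_0 = 146/15, M_1 = -112/15, M_2 = 32/15, M_3 = 74/15.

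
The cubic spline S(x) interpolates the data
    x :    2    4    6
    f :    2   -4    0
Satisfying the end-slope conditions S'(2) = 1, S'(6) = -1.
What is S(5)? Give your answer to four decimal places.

-1.9375

Let M_i = S''(x_i). Step sizes h_i = 2, 2; slopes of the chords Δ_i = (y_(i+1) - y_i)/h_i = -3, 2.
  2·M_0 + 8·M_1 + 2·M_2 = 6(Δ_1 - Δ_0) = 30
Clamped end conditions give two more equations: 2h_0·M_0 + h_0·M_1 = 6(Δ_0 - S'(2)) = -24 and h_1·M_1 + 2h_1·M_2 = 6(S'(6) - Δ_1) = -18.
Solving the tridiagonal system: M_0 = -41/4, M_1 = 17/2, M_2 = -35/4.
On [4, 6], S(x) = -4 - 3/4·(x - 4) + 17/4·(x - 4)² - 23/16·(x - 4)³.
With (x - 4) = 1: S(5) = -31/16.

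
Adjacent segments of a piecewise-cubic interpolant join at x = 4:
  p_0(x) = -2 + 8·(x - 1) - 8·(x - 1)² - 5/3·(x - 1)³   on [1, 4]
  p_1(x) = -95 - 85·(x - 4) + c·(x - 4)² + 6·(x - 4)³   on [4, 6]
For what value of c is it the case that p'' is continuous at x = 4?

p_0''(x) = -16 - 10·(x - 1), so p_0''(4) = -46. On the right, p_1''(4) = 2c, so c = -23.

-23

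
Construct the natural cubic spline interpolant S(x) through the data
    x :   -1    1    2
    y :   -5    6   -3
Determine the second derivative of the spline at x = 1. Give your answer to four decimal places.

-14.5000

Let M_i = S''(x_i). Step sizes h_i = 2, 1; slopes of the chords Δ_i = (y_(i+1) - y_i)/h_i = 11/2, -9.
  2·M_0 + 6·M_1 + 1·M_2 = 6(Δ_1 - Δ_0) = -87
Natural end conditions: M_0 = M_2 = 0.
Solving: M_0 = 0, M_1 = -29/2, M_2 = 0.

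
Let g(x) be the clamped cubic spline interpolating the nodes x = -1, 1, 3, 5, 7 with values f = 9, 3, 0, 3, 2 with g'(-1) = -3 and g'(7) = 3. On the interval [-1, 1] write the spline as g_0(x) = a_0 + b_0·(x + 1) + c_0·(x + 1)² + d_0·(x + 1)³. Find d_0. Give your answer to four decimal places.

Put m_i = g'' at the i-th knot. Here h = (2, 2, 2, 2) and Δ = (-3, -3/2, 3/2, -1/2), so the interior equations h_(i-1)·m_(i-1) + 2(h_(i-1)+h_i)·m_i + h_i·m_(i+1) = 6(Δ_i − Δ_(i-1)) read
  2·m_0 + 8·m_1 + 2·m_2 = 6(Δ_1 - Δ_0) = 9
  2·m_1 + 8·m_2 + 2·m_3 = 6(Δ_2 - Δ_1) = 18
  2·m_2 + 8·m_3 + 2·m_4 = 6(Δ_3 - Δ_2) = -12
Clamped end conditions give two more equations: 2h_0·m_0 + h_0·m_1 = 6(Δ_0 - g'(-1)) = 0 and h_3·m_3 + 2h_3·m_4 = 6(g'(7) - Δ_3) = 21.
Solving the tridiagonal system: m_0 = -3/16, m_1 = 3/8, m_2 = 51/16, m_3 = -33/8, m_4 = 117/16.
On [-1, 1], with g_0(x) = a_0 + b_0·(x + 1) + c_0·(x + 1)² + d_0·(x + 1)³: c_0 = m_0/2 = -3/32, d_0 = (m_1 - m_0)/(6h_0) = 3/64, b_0 = Δ_0 - h_0(2m_0 + m_1)/6 = -3.

0.0469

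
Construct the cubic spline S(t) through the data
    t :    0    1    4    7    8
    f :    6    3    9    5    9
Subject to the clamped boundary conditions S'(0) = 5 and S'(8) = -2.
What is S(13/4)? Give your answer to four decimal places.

With σ_i denoting the second derivative at x_i, h_i = 1, 3, 3, 1, and Δ_i = (y_(i+1) − y_i)/h_i = -3, 2, -4/3, 4:
  1·σ_0 + 8·σ_1 + 3·σ_2 = 6(Δ_1 - Δ_0) = 30
  3·σ_1 + 12·σ_2 + 3·σ_3 = 6(Δ_2 - Δ_1) = -20
  3·σ_2 + 8·σ_3 + 1·σ_4 = 6(Δ_3 - Δ_2) = 32
Clamped end conditions give two more equations: 2h_0·σ_0 + h_0·σ_1 = 6(Δ_0 - S'(0)) = -48 and h_3·σ_3 + 2h_3·σ_4 = 6(S'(8) - Δ_3) = -36.
Hence σ_0 = -1733/60, σ_1 = 293/30, σ_2 = -77/12, σ_3 = 277/30, σ_4 = -1357/60.
On [1, 4], S(t) = 3 - 547/120·(t - 1) + 293/60·(t - 1)² - 971/1080·(t - 1)³.
With (t - 1) = 9/4: S(13/4) = 3699/512.

7.2246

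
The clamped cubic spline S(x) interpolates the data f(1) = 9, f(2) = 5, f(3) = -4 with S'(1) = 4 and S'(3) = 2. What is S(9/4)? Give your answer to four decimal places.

Let M_i = S''(x_i). Step sizes h_i = 1, 1; slopes of the chords Δ_i = (y_(i+1) - y_i)/h_i = -4, -9.
  1·M_0 + 4·M_1 + 1·M_2 = 6(Δ_1 - Δ_0) = -30
Clamped end conditions give two more equations: 2h_0·M_0 + h_0·M_1 = 6(Δ_0 - S'(1)) = -48 and h_1·M_1 + 2h_1·M_2 = 6(S'(3) - Δ_1) = 66.
Solving: M_0 = -35/2, M_1 = -13, M_2 = 79/2.
On [2, 3], S(x) = 5 - 45/4·(x - 2) - 13/2·(x - 2)² + 35/4·(x - 2)³.
With (x - 2) = 1/4: S(9/4) = 491/256.

1.9180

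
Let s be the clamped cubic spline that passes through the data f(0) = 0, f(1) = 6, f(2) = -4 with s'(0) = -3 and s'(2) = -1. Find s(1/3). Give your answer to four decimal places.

1.2593

With m_i denoting the second derivative at x_i, h_i = 1, 1, and Δ_i = (y_(i+1) − y_i)/h_i = 6, -10:
  1·m_0 + 4·m_1 + 1·m_2 = 6(Δ_1 - Δ_0) = -96
Clamped end conditions give two more equations: 2h_0·m_0 + h_0·m_1 = 6(Δ_0 - s'(0)) = 54 and h_1·m_1 + 2h_1·m_2 = 6(s'(2) - Δ_1) = 54.
Hence m_0 = 52, m_1 = -50, m_2 = 52.
On [0, 1], s(t) = 0 - 3·t + 26·t² - 17·t³.
With t = 1/3: s(1/3) = 34/27.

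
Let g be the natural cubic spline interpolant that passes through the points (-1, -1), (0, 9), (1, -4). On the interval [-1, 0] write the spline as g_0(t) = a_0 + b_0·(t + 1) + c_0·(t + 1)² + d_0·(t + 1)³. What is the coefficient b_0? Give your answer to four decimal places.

15.7500

Write σ_i for g''(x_i). With h_i = 1, 1 and divided differences Δ_i = 10, -13, the continuity of g' gives the tridiagonal system
  1·σ_0 + 4·σ_1 + 1·σ_2 = 6(Δ_1 - Δ_0) = -138
Natural end conditions: σ_0 = σ_2 = 0.
Solving: σ_0 = 0, σ_1 = -69/2, σ_2 = 0.
On [-1, 0], with g_0(t) = a_0 + b_0·(t + 1) + c_0·(t + 1)² + d_0·(t + 1)³: c_0 = σ_0/2 = 0, d_0 = (σ_1 - σ_0)/(6h_0) = -23/4, b_0 = Δ_0 - h_0(2σ_0 + σ_1)/6 = 63/4.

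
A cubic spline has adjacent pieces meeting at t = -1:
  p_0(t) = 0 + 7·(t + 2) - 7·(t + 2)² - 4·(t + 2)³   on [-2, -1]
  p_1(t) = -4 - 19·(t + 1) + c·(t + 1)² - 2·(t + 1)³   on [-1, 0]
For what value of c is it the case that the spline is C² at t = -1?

p_0''(t) = -14 - 24·(t + 2), so p_0''(-1) = -38. On the right, p_1''(-1) = 2c, so c = -19.

-19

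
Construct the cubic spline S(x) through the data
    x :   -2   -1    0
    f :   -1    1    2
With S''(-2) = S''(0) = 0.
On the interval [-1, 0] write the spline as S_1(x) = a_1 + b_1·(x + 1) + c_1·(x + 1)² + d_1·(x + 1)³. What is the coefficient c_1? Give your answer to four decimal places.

-0.7500

Let M_i = S''(x_i). Step sizes h_i = 1, 1; slopes of the chords Δ_i = (y_(i+1) - y_i)/h_i = 2, 1.
  1·M_0 + 4·M_1 + 1·M_2 = 6(Δ_1 - Δ_0) = -6
Natural end conditions: M_0 = M_2 = 0.
Solving: M_0 = 0, M_1 = -3/2, M_2 = 0.
On [-1, 0], with S_1(x) = a_1 + b_1·(x + 1) + c_1·(x + 1)² + d_1·(x + 1)³: c_1 = M_1/2 = -3/4, d_1 = (M_2 - M_1)/(6h_1) = 1/4, b_1 = Δ_1 - h_1(2M_1 + M_2)/6 = 3/2.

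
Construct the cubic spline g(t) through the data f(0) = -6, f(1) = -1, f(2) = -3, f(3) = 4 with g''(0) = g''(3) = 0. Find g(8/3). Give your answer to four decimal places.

Let σ_i = g''(x_i). Step sizes h_i = 1, 1, 1; slopes of the chords Δ_i = (y_(i+1) - y_i)/h_i = 5, -2, 7.
  1·σ_0 + 4·σ_1 + 1·σ_2 = 6(Δ_1 - Δ_0) = -42
  1·σ_1 + 4·σ_2 + 1·σ_3 = 6(Δ_2 - Δ_1) = 54
Natural end conditions: σ_0 = σ_3 = 0.
Forward elimination and back-substitution give σ_0 = 0, σ_1 = -74/5, σ_2 = 86/5, σ_3 = 0.
On [2, 3], g(t) = -3 + 19/15·(t - 2) + 43/5·(t - 2)² - 43/15·(t - 2)³.
With (t - 2) = 2/3: g(8/3) = 331/405.

0.8173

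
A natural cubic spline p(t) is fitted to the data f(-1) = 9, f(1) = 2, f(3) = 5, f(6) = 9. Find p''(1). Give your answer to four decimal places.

3.9737

With m_i denoting the second derivative at x_i, h_i = 2, 2, 3, and Δ_i = (y_(i+1) − y_i)/h_i = -7/2, 3/2, 4/3:
  2·m_0 + 8·m_1 + 2·m_2 = 6(Δ_1 - Δ_0) = 30
  2·m_1 + 10·m_2 + 3·m_3 = 6(Δ_2 - Δ_1) = -1
Natural end conditions: m_0 = m_3 = 0.
Solving the tridiagonal system: m_0 = 0, m_1 = 151/38, m_2 = -17/19, m_3 = 0.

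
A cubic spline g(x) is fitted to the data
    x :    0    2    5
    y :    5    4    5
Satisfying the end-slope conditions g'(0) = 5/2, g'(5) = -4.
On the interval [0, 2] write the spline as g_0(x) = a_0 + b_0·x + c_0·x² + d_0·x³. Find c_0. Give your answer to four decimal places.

With M_i denoting the second derivative at x_i, h_i = 2, 3, and Δ_i = (y_(i+1) − y_i)/h_i = -1/2, 1/3:
  2·M_0 + 10·M_1 + 3·M_2 = 6(Δ_1 - Δ_0) = 5
Clamped end conditions give two more equations: 2h_0·M_0 + h_0·M_1 = 6(Δ_0 - g'(0)) = -18 and h_1·M_1 + 2h_1·M_2 = 6(g'(5) - Δ_1) = -26.
Hence M_0 = -63/10, M_1 = 18/5, M_2 = -92/15.
On [0, 2], with g_0(x) = a_0 + b_0·x + c_0·x² + d_0·x³: c_0 = M_0/2 = -63/20, d_0 = (M_1 - M_0)/(6h_0) = 33/40, b_0 = Δ_0 - h_0(2M_0 + M_1)/6 = 5/2.

-3.1500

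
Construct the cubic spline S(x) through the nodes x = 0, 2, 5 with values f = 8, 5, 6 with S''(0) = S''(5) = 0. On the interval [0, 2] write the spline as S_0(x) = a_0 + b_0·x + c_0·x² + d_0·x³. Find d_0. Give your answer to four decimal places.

0.0917

Write σ_i for S''(x_i). With h_i = 2, 3 and divided differences Δ_i = -3/2, 1/3, the continuity of S' gives the tridiagonal system
  2·σ_0 + 10·σ_1 + 3·σ_2 = 6(Δ_1 - Δ_0) = 11
Natural end conditions: σ_0 = σ_2 = 0.
Solving the tridiagonal system: σ_0 = 0, σ_1 = 11/10, σ_2 = 0.
On [0, 2], with S_0(x) = a_0 + b_0·x + c_0·x² + d_0·x³: c_0 = σ_0/2 = 0, d_0 = (σ_1 - σ_0)/(6h_0) = 11/120, b_0 = Δ_0 - h_0(2σ_0 + σ_1)/6 = -28/15.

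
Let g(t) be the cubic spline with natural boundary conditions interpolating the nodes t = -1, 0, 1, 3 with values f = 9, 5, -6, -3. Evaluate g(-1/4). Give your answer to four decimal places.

6.7775

Write M_i for g''(x_i). With h_i = 1, 1, 2 and divided differences Δ_i = -4, -11, 3/2, the continuity of g' gives the tridiagonal system
  1·M_0 + 4·M_1 + 1·M_2 = 6(Δ_1 - Δ_0) = -42
  1·M_1 + 6·M_2 + 2·M_3 = 6(Δ_2 - Δ_1) = 75
Natural end conditions: M_0 = M_3 = 0.
Hence M_0 = 0, M_1 = -327/23, M_2 = 342/23, M_3 = 0.
On [-1, 0], g(t) = 9 - 75/46·(t + 1) + 0·(t + 1)² - 109/46·(t + 1)³.
With (t + 1) = 3/4: g(-1/4) = 19953/2944.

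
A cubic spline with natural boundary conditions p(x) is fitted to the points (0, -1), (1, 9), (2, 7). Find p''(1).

With m_i denoting the second derivative at x_i, h_i = 1, 1, and Δ_i = (y_(i+1) − y_i)/h_i = 10, -2:
  1·m_0 + 4·m_1 + 1·m_2 = 6(Δ_1 - Δ_0) = -72
Natural end conditions: m_0 = m_2 = 0.
Solving the tridiagonal system: m_0 = 0, m_1 = -18, m_2 = 0.

-18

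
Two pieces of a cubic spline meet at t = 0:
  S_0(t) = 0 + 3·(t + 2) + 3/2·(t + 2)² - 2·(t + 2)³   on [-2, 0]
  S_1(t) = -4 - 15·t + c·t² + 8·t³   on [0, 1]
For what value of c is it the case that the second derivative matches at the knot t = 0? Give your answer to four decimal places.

S_0''(t) = 3 - 12·(t + 2), so S_0''(0) = -21. On the right, S_1''(0) = 2c, so c = -21/2.

-10.5000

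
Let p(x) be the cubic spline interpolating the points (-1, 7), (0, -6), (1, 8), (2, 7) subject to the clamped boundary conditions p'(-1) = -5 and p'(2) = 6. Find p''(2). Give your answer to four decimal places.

46.5333

With M_i denoting the second derivative at x_i, h_i = 1, 1, 1, and Δ_i = (y_(i+1) − y_i)/h_i = -13, 14, -1:
  1·M_0 + 4·M_1 + 1·M_2 = 6(Δ_1 - Δ_0) = 162
  1·M_1 + 4·M_2 + 1·M_3 = 6(Δ_2 - Δ_1) = -90
Clamped end conditions give two more equations: 2h_0·M_0 + h_0·M_1 = 6(Δ_0 - p'(-1)) = -48 and h_2·M_2 + 2h_2·M_3 = 6(p'(2) - Δ_2) = 42.
Solving: M_0 = -868/15, M_1 = 1016/15, M_2 = -766/15, M_3 = 698/15.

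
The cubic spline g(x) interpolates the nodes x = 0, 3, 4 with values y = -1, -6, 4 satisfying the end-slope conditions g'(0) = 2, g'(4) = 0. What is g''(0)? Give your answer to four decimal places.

Put M_i = g'' at the i-th knot. Here h = (3, 1) and Δ = (-5/3, 10), so the interior equations h_(i-1)·M_(i-1) + 2(h_(i-1)+h_i)·M_i + h_i·M_(i+1) = 6(Δ_i − Δ_(i-1)) read
  3·M_0 + 8·M_1 + 1·M_2 = 6(Δ_1 - Δ_0) = 70
Clamped end conditions give two more equations: 2h_0·M_0 + h_0·M_1 = 6(Δ_0 - g'(0)) = -22 and h_1·M_1 + 2h_1·M_2 = 6(g'(4) - Δ_1) = -60.
Solving: M_0 = -155/12, M_1 = 37/2, M_2 = -157/4.

-12.9167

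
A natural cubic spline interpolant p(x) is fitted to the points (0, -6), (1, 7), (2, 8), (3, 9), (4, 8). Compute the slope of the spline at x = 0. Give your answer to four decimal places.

16.2500

With σ_i denoting the second derivative at x_i, h_i = 1, 1, 1, 1, and Δ_i = (y_(i+1) − y_i)/h_i = 13, 1, 1, -1:
  1·σ_0 + 4·σ_1 + 1·σ_2 = 6(Δ_1 - Δ_0) = -72
  1·σ_1 + 4·σ_2 + 1·σ_3 = 6(Δ_2 - Δ_1) = 0
  1·σ_2 + 4·σ_3 + 1·σ_4 = 6(Δ_3 - Δ_2) = -12
Natural end conditions: σ_0 = σ_4 = 0.
Hence σ_0 = 0, σ_1 = -39/2, σ_2 = 6, σ_3 = -9/2, σ_4 = 0.
On [0, 1], p'(x) = b_0 + 2c_0·x + 3d_0·x² with b_0 = Δ_0 - h_0(2σ_0 + σ_1)/6 = 65/4, c_0 = σ_0/2 = 0, d_0 = (σ_1 - σ_0)/(6h_0) = -13/4. So p'(0) = 65/4.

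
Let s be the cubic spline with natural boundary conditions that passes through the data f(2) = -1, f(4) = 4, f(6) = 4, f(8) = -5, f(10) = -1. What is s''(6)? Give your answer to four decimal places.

Put M_i = s'' at the i-th knot. Here h = (2, 2, 2, 2) and Δ = (5/2, 0, -9/2, 2), so the interior equations h_(i-1)·M_(i-1) + 2(h_(i-1)+h_i)·M_i + h_i·M_(i+1) = 6(Δ_i − Δ_(i-1)) read
  2·M_0 + 8·M_1 + 2·M_2 = 6(Δ_1 - Δ_0) = -15
  2·M_1 + 8·M_2 + 2·M_3 = 6(Δ_2 - Δ_1) = -27
  2·M_2 + 8·M_3 + 2·M_4 = 6(Δ_3 - Δ_2) = 39
Natural end conditions: M_0 = M_4 = 0.
Solving: M_0 = 0, M_1 = -39/56, M_2 = -33/7, M_3 = 339/56, M_4 = 0.

-4.7143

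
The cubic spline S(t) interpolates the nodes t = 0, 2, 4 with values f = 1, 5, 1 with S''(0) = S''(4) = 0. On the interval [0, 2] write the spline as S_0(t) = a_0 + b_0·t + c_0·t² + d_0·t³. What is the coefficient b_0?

3

Let σ_i = S''(x_i). Step sizes h_i = 2, 2; slopes of the chords Δ_i = (y_(i+1) - y_i)/h_i = 2, -2.
  2·σ_0 + 8·σ_1 + 2·σ_2 = 6(Δ_1 - Δ_0) = -24
Natural end conditions: σ_0 = σ_2 = 0.
Solving: σ_0 = 0, σ_1 = -3, σ_2 = 0.
On [0, 2], with S_0(t) = a_0 + b_0·t + c_0·t² + d_0·t³: c_0 = σ_0/2 = 0, d_0 = (σ_1 - σ_0)/(6h_0) = -1/4, b_0 = Δ_0 - h_0(2σ_0 + σ_1)/6 = 3.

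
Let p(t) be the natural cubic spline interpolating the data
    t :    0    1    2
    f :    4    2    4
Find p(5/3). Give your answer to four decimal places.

3.0370

Write σ_i for p''(x_i). With h_i = 1, 1 and divided differences Δ_i = -2, 2, the continuity of p' gives the tridiagonal system
  1·σ_0 + 4·σ_1 + 1·σ_2 = 6(Δ_1 - Δ_0) = 24
Natural end conditions: σ_0 = σ_2 = 0.
Solving: σ_0 = 0, σ_1 = 6, σ_2 = 0.
On [1, 2], p(t) = 2 + 0·(t - 1) + 3·(t - 1)² - 1·(t - 1)³.
With (t - 1) = 2/3: p(5/3) = 82/27.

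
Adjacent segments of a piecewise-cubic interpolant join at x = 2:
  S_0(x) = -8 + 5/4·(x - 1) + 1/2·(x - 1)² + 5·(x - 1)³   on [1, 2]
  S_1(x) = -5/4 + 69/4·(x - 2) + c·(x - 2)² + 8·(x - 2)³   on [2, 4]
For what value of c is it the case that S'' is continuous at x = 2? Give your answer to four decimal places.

15.5000

S_0''(x) = 1 + 30·(x - 1), so S_0''(2) = 31. On the right, S_1''(2) = 2c, so c = 31/2.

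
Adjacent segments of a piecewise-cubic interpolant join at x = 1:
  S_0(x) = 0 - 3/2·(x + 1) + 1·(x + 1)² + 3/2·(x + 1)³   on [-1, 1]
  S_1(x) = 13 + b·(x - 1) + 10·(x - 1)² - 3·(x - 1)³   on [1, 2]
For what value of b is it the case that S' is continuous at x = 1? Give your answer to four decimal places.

20.5000

S_0'(x) = -3/2 + 2·(x + 1) + 9/2·(x + 1)², so S_0'(1) = 41/2. On the right, S_1'(1) = b, so b = 41/2.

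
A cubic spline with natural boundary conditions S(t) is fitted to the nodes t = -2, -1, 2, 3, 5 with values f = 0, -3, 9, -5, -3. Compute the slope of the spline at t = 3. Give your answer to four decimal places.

-11.2981

Put m_i = S'' at the i-th knot. Here h = (1, 3, 1, 2) and Δ = (-3, 4, -14, 1), so the interior equations h_(i-1)·m_(i-1) + 2(h_(i-1)+h_i)·m_i + h_i·m_(i+1) = 6(Δ_i − Δ_(i-1)) read
  1·m_0 + 8·m_1 + 3·m_2 = 6(Δ_1 - Δ_0) = 42
  3·m_1 + 8·m_2 + 1·m_3 = 6(Δ_2 - Δ_1) = -108
  1·m_2 + 6·m_3 + 2·m_4 = 6(Δ_3 - Δ_2) = 90
Natural end conditions: m_0 = m_4 = 0.
Solving the tridiagonal system: m_0 = 0, m_1 = 2094/161, m_2 = -3330/161, m_3 = 2970/161, m_4 = 0.
On [3, 5], S'(t) = b_3 + 2c_3·(t - 3) + 3d_3·(t - 3)² with b_3 = Δ_3 - h_3(2m_3 + m_4)/6 = -1819/161, c_3 = m_3/2 = 1485/161, d_3 = (m_4 - m_3)/(6h_3) = -495/322. So S'(3) = -1819/161.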